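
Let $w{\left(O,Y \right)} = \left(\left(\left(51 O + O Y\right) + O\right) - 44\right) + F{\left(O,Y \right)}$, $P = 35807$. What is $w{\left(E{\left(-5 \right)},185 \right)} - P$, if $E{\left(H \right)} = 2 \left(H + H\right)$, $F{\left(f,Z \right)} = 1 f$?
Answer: $-40611$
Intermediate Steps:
$F{\left(f,Z \right)} = f$
$E{\left(H \right)} = 4 H$ ($E{\left(H \right)} = 2 \cdot 2 H = 4 H$)
$w{\left(O,Y \right)} = -44 + 53 O + O Y$ ($w{\left(O,Y \right)} = \left(\left(\left(51 O + O Y\right) + O\right) - 44\right) + O = \left(\left(52 O + O Y\right) - 44\right) + O = \left(-44 + 52 O + O Y\right) + O = -44 + 53 O + O Y$)
$w{\left(E{\left(-5 \right)},185 \right)} - P = \left(-44 + 53 \cdot 4 \left(-5\right) + 4 \left(-5\right) 185\right) - 35807 = \left(-44 + 53 \left(-20\right) - 3700\right) - 35807 = \left(-44 - 1060 - 3700\right) - 35807 = -4804 - 35807 = -40611$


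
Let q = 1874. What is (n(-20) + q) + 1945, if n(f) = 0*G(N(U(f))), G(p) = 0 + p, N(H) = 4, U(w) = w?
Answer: 3819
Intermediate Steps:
G(p) = p
n(f) = 0 (n(f) = 0*4 = 0)
(n(-20) + q) + 1945 = (0 + 1874) + 1945 = 1874 + 1945 = 3819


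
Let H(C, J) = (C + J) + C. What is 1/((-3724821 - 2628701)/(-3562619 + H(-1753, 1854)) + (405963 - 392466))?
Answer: 3564271/48113319209 ≈ 7.4081e-5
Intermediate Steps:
H(C, J) = J + 2*C
1/((-3724821 - 2628701)/(-3562619 + H(-1753, 1854)) + (405963 - 392466)) = 1/((-3724821 - 2628701)/(-3562619 + (1854 + 2*(-1753))) + (405963 - 392466)) = 1/(-6353522/(-3562619 + (1854 - 3506)) + 13497) = 1/(-6353522/(-3562619 - 1652) + 13497) = 1/(-6353522/(-3564271) + 13497) = 1/(-6353522*(-1/3564271) + 13497) = 1/(6353522/3564271 + 13497) = 1/(48113319209/3564271) = 3564271/48113319209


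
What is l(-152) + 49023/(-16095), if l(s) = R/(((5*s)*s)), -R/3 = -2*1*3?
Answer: -37752315/12395296 ≈ -3.0457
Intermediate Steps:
R = 18 (R = -3*(-2*1)*3 = -(-6)*3 = -3*(-6) = 18)
l(s) = 18/(5*s²) (l(s) = 18/(((5*s)*s)) = 18/((5*s²)) = 18*(1/(5*s²)) = 18/(5*s²))
l(-152) + 49023/(-16095) = (18/5)/(-152)² + 49023/(-16095) = (18/5)*(1/23104) + 49023*(-1/16095) = 9/57760 - 16341/5365 = -37752315/12395296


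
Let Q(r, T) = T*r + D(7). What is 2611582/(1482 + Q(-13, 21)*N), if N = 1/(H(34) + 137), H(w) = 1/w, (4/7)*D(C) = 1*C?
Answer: 24334721076/13791545 ≈ 1764.5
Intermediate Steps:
D(C) = 7*C/4 (D(C) = 7*(1*C)/4 = 7*C/4)
Q(r, T) = 49/4 + T*r (Q(r, T) = T*r + (7/4)*7 = T*r + 49/4 = 49/4 + T*r)
N = 34/4659 (N = 1/(1/34 + 137) = 1/(4659/34) = 34/4659 ≈ 0.0072977)
2611582/(1482 + Q(-13, 21)*N) = 2611582/(1482 + (49/4 + 21*(-13))*(34/4659)) = 2611582/(1482 + (49/4 - 273)*(34/4659)) = 2611582/(1482 - 1043/4*34/4659) = 2611582/(1482 - 17731/9318) = 2611582/(13791545/9318) = 2611582*(9318/13791545) = 24334721076/13791545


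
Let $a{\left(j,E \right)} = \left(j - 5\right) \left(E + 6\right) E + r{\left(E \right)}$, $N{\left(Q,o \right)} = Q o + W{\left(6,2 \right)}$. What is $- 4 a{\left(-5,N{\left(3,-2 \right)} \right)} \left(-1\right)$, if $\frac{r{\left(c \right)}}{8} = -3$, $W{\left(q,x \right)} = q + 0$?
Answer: $-96$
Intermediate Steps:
$W{\left(q,x \right)} = q$
$N{\left(Q,o \right)} = 6 + Q o$ ($N{\left(Q,o \right)} = Q o + 6 = 6 + Q o$)
$r{\left(c \right)} = -24$ ($r{\left(c \right)} = 8 \left(-3\right) = -24$)
$a{\left(j,E \right)} = -24 + E \left(-5 + j\right) \left(6 + E\right)$ ($a{\left(j,E \right)} = \left(j - 5\right) \left(E + 6\right) E - 24 = \left(-5 + j\right) \left(6 + E\right) E - 24 = E \left(-5 + j\right) \left(6 + E\right) - 24 = -24 + E \left(-5 + j\right) \left(6 + E\right)$)
$- 4 a{\left(-5,N{\left(3,-2 \right)} \right)} \left(-1\right) = - 4 \left(-24 - 30 \left(6 + 3 \left(-2\right)\right) - 5 \left(6 + 3 \left(-2\right)\right)^{2} - 5 \left(6 + 3 \left(-2\right)\right)^{2} + 6 \left(6 + 3 \left(-2\right)\right) \left(-5\right)\right) \left(-1\right) = - 4 \left(-24 - 30 \left(6 - 6\right) - 5 \left(6 - 6\right)^{2} - 5 \left(6 - 6\right)^{2} + 6 \left(6 - 6\right) \left(-5\right)\right) \left(-1\right) = - 4 \left(-24 - 0 - 5 \cdot 0^{2} - 5 \cdot 0^{2} + 6 \cdot 0 \left(-5\right)\right) \left(-1\right) = - 4 \left(-24 + 0 - 0 - 0 + 0\right) \left(-1\right) = - 4 \left(-24 + 0 + 0 + 0 + 0\right) \left(-1\right) = \left(-4\right) \left(-24\right) \left(-1\right) = 96 \left(-1\right) = -96$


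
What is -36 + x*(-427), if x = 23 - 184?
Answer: 68711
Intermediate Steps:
x = -161
-36 + x*(-427) = -36 - 161*(-427) = -36 + 68747 = 68711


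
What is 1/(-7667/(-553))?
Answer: 553/7667 ≈ 0.072127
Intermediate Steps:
1/(-7667/(-553)) = 1/(-7667*(-1/553)) = 1/(7667/553) = 553/7667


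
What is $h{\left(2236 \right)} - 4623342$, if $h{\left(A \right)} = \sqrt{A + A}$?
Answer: $-4623342 + 2 \sqrt{1118} \approx -4.6233 \cdot 10^{6}$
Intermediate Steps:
$h{\left(A \right)} = \sqrt{2} \sqrt{A}$ ($h{\left(A \right)} = \sqrt{2 A} = \sqrt{2} \sqrt{A}$)
$h{\left(2236 \right)} - 4623342 = \sqrt{2} \sqrt{2236} - 4623342 = \sqrt{2} \cdot 2 \sqrt{559} - 4623342 = 2 \sqrt{1118} - 4623342 = -4623342 + 2 \sqrt{1118}$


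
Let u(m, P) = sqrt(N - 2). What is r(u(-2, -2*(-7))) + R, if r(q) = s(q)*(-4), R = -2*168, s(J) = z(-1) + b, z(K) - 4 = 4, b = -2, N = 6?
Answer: -360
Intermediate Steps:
z(K) = 8 (z(K) = 4 + 4 = 8)
u(m, P) = 2 (u(m, P) = sqrt(6 - 2) = sqrt(4) = 2)
s(J) = 6 (s(J) = 8 - 2 = 6)
R = -336
r(q) = -24 (r(q) = 6*(-4) = -24)
r(u(-2, -2*(-7))) + R = -24 - 336 = -360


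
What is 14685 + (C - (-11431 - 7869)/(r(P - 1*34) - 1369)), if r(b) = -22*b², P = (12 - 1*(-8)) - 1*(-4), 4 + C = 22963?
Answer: 134332136/3569 ≈ 37639.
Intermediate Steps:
C = 22959 (C = -4 + 22963 = 22959)
P = 24 (P = (12 + 8) + 4 = 20 + 4 = 24)
14685 + (C - (-11431 - 7869)/(r(P - 1*34) - 1369)) = 14685 + (22959 - (-11431 - 7869)/(-22*(24 - 1*34)² - 1369)) = 14685 + (22959 - (-19300)/(-22*(24 - 34)² - 1369)) = 14685 + (22959 - (-19300)/(-22*(-10)² - 1369)) = 14685 + (22959 - (-19300)/(-22*100 - 1369)) = 14685 + (22959 - (-19300)/(-2200 - 1369)) = 14685 + (22959 - (-19300)/(-3569)) = 14685 + (22959 - (-19300)*(-1)/3569) = 14685 + (22959 - 1*19300/3569) = 14685 + (22959 - 19300/3569) = 14685 + 81921371/3569 = 134332136/3569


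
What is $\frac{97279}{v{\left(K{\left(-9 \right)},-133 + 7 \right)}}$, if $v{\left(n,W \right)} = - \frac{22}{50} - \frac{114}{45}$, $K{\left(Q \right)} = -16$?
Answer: $- \frac{7295925}{223} \approx -32717.0$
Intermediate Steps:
$v{\left(n,W \right)} = - \frac{223}{75}$ ($v{\left(n,W \right)} = \left(-22\right) \frac{1}{50} - \frac{38}{15} = - \frac{11}{25} - \frac{38}{15} = - \frac{223}{75}$)
$\frac{97279}{v{\left(K{\left(-9 \right)},-133 + 7 \right)}} = \frac{97279}{- \frac{223}{75}} = 97279 \left(- \frac{75}{223}\right) = - \frac{7295925}{223}$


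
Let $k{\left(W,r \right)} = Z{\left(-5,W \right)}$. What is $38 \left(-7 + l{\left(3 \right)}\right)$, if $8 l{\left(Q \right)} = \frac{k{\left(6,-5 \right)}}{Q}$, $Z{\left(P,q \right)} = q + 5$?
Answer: $- \frac{2983}{12} \approx -248.58$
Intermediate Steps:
$Z{\left(P,q \right)} = 5 + q$
$k{\left(W,r \right)} = 5 + W$
$l{\left(Q \right)} = \frac{11}{8 Q}$ ($l{\left(Q \right)} = \frac{\left(5 + 6\right) \frac{1}{Q}}{8} = \frac{11 \frac{1}{Q}}{8} = \frac{11}{8 Q}$)
$38 \left(-7 + l{\left(3 \right)}\right) = 38 \left(-7 + \frac{11}{8 \cdot 3}\right) = 38 \left(-7 + \frac{11}{8} \cdot \frac{1}{3}\right) = 38 \left(-7 + \frac{11}{24}\right) = 38 \left(- \frac{157}{24}\right) = - \frac{2983}{12}$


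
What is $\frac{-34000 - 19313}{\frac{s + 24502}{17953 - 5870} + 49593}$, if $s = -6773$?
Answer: $- \frac{644180979}{599249948} \approx -1.075$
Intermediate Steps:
$\frac{-34000 - 19313}{\frac{s + 24502}{17953 - 5870} + 49593} = \frac{-34000 - 19313}{\frac{-6773 + 24502}{17953 - 5870} + 49593} = - \frac{53313}{\frac{17729}{12083} + 49593} = - \frac{53313}{\frac{599249948}{12083}} = \left(-53313\right) \frac{12083}{599249948} = - \frac{644180979}{599249948}$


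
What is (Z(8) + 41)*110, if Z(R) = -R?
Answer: 3630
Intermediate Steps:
(Z(8) + 41)*110 = (-1*8 + 41)*110 = (-8 + 41)*110 = 33*110 = 3630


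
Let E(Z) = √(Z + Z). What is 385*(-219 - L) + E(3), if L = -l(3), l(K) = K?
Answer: -83160 + √6 ≈ -83158.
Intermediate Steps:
L = -3 (L = -1*3 = -3)
E(Z) = √2*√Z (E(Z) = √(2*Z) = √2*√Z)
385*(-219 - L) + E(3) = 385*(-219 - 1*(-3)) + √2*√3 = 385*(-219 + 3) + √6 = 385*(-216) + √6 = -83160 + √6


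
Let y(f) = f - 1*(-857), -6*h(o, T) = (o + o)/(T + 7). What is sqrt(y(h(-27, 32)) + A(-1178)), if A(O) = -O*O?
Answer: 2*I*sqrt(58593431)/13 ≈ 1177.6*I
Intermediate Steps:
h(o, T) = -o/(3*(7 + T)) (h(o, T) = -(o + o)/(6*(T + 7)) = -2*o/(6*(7 + T)) = -o/(3*(7 + T)))
y(f) = 857 + f (y(f) = f + 857 = 857 + f)
A(O) = -O**2
sqrt(y(h(-27, 32)) + A(-1178)) = sqrt((857 - 1*(-27)/(21 + 3*32)) - 1*(-1178)**2) = sqrt((857 - 1*(-27)/(21 + 96)) - 1*1387684) = sqrt((857 - 1*(-27)/117) - 1387684) = sqrt((857 - 1*(-27)*1/117) - 1387684) = sqrt((857 + 3/13) - 1387684) = sqrt(11144/13 - 1387684) = sqrt(-18028748/13) = 2*I*sqrt(58593431)/13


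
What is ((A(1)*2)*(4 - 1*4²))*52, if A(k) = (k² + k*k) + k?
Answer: -3744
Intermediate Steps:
A(k) = k + 2*k² (A(k) = (k² + k²) + k = 2*k² + k = k + 2*k²)
((A(1)*2)*(4 - 1*4²))*52 = (((1*(1 + 2*1))*2)*(4 - 1*4²))*52 = (((1*(1 + 2))*2)*(4 - 1*16))*52 = (((1*3)*2)*(4 - 16))*52 = ((3*2)*(-12))*52 = (6*(-12))*52 = -72*52 = -3744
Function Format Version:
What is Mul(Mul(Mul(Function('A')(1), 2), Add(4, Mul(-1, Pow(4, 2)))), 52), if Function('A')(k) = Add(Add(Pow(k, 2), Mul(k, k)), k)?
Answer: -3744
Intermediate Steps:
Function('A')(k) = Add(k, Mul(2, Pow(k, 2))) (Function('A')(k) = Add(Add(Pow(k, 2), Pow(k, 2)), k) = Add(Mul(2, Pow(k, 2)), k) = Add(k, Mul(2, Pow(k, 2))))
Mul(Mul(Mul(Function('A')(1), 2), Add(4, Mul(-1, Pow(4, 2)))), 52) = Mul(Mul(Mul(Mul(1, Add(1, Mul(2, 1))), 2), Add(4, Mul(-1, Pow(4, 2)))), 52) = Mul(Mul(Mul(Mul(1, Add(1, 2)), 2), Add(4, Mul(-1, 16))), 52) = Mul(Mul(Mul(Mul(1, 3), 2), Add(4, -16)), 52) = Mul(Mul(Mul(3, 2), -12), 52) = Mul(Mul(6, -12), 52) = Mul(-72, 52) = -3744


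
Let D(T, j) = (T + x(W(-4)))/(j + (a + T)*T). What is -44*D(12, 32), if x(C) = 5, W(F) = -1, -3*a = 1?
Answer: -187/43 ≈ -4.3488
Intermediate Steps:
a = -⅓ (a = -⅓*1 = -⅓ ≈ -0.33333)
D(T, j) = (5 + T)/(j + T*(-⅓ + T)) (D(T, j) = (T + 5)/(j + (-⅓ + T)*T) = (5 + T)/(j + T*(-⅓ + T)))
-44*D(12, 32) = -132*(5 + 12)/(-1*12 + 3*32 + 3*12²) = -132*17/(-12 + 96 + 3*144) = -132*17/(-12 + 96 + 432) = -132*17/516 = -44*17/172 = -187/43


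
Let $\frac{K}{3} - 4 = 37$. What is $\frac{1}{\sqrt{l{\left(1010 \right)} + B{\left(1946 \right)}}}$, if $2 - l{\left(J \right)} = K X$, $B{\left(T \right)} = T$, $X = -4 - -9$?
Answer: $\frac{\sqrt{1333}}{1333} \approx 0.02739$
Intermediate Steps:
$X = 5$ ($X = -4 + 9 = 5$)
$K = 123$ ($K = 12 + 3 \cdot 37 = 12 + 111 = 123$)
$l{\left(J \right)} = -613$ ($l{\left(J \right)} = 2 - 123 \cdot 5 = 2 - 615 = -613$)
$\frac{1}{\sqrt{l{\left(1010 \right)} + B{\left(1946 \right)}}} = \frac{1}{\sqrt{-613 + 1946}} = \frac{1}{\sqrt{1333}} = \frac{\sqrt{1333}}{1333}$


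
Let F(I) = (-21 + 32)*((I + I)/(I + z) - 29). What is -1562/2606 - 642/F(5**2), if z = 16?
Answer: 24512417/16325287 ≈ 1.5015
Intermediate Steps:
F(I) = -319 + 22*I/(16 + I) (F(I) = (-21 + 32)*((I + I)/(I + 16) - 29) = 11*((2*I)/(16 + I) - 29) = 11*(2*I/(16 + I) - 29) = 11*(-29 + 2*I/(16 + I)) = -319 + 22*I/(16 + I))
-1562/2606 - 642/F(5**2) = -1562/2606 - 642*(16 + 5**2)/(11*(-464 - 27*5**2)) = -1562*1/2606 - 642*(16 + 25)/(11*(-464 - 27*25)) = -781/1303 - 642*41/(11*(-464 - 675)) = -781/1303 - 642/(11*(1/41)*(-1139)) = -781/1303 - 642/(-12529/41) = -781/1303 - 642*(-41/12529) = -781/1303 + 26322/12529 = 24512417/16325287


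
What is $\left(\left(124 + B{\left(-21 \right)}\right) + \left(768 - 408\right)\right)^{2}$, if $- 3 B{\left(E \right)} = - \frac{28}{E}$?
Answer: $\frac{18939904}{81} \approx 2.3383 \cdot 10^{5}$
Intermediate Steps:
$B{\left(E \right)} = \frac{28}{3 E}$ ($B{\left(E \right)} = - \frac{\left(-28\right) \frac{1}{E}}{3} = \frac{28}{3 E}$)
$\left(\left(124 + B{\left(-21 \right)}\right) + \left(768 - 408\right)\right)^{2} = \left(\left(124 + \frac{28}{3 \left(-21\right)}\right) + \left(768 - 408\right)\right)^{2} = \left(\left(124 + \frac{28}{3} \left(- \frac{1}{21}\right)\right) + \left(768 - 408\right)\right)^{2} = \left(\left(124 - \frac{4}{9}\right) + 360\right)^{2} = \left(\frac{1112}{9} + 360\right)^{2} = \left(\frac{4352}{9}\right)^{2} = \frac{18939904}{81}$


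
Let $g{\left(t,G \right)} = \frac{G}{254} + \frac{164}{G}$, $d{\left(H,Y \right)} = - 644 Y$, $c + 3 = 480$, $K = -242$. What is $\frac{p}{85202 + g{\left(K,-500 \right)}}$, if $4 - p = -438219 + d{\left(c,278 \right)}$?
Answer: $\frac{9798923125}{1352545293} \approx 7.2448$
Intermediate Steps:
$c = 477$ ($c = -3 + 480 = 477$)
$g{\left(t,G \right)} = \frac{164}{G} + \frac{G}{254}$ ($g{\left(t,G \right)} = G \frac{1}{254} + \frac{164}{G} = \frac{G}{254} + \frac{164}{G} = \frac{164}{G} + \frac{G}{254}$)
$p = 617255$ ($p = 4 - \left(-438219 - 179032\right) = 4 - -617251 = 4 + 617251 = 617255$)
$\frac{p}{85202 + g{\left(K,-500 \right)}} = \frac{617255}{85202 + \left(\frac{164}{-500} + \frac{1}{254} \left(-500\right)\right)} = \frac{617255}{85202 + \left(164 \left(- \frac{1}{500}\right) - \frac{250}{127}\right)} = \frac{617255}{85202 - \frac{36457}{15875}} = \frac{617255}{\frac{1352545293}{15875}} = 617255 \cdot \frac{15875}{1352545293} = \frac{9798923125}{1352545293}$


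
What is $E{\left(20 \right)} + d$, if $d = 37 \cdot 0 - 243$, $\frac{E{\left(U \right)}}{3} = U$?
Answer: $-183$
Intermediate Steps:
$E{\left(U \right)} = 3 U$
$d = -243$ ($d = 0 - 243 = -243$)
$E{\left(20 \right)} + d = 3 \cdot 20 - 243 = 60 - 243 = -183$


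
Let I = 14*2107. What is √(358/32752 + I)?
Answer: √1977645294138/8188 ≈ 171.75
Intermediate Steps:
I = 29498
√(358/32752 + I) = √(358/32752 + 29498) = √(358*(1/32752) + 29498) = √(179/16376 + 29498) = √(483059427/16376) = √1977645294138/8188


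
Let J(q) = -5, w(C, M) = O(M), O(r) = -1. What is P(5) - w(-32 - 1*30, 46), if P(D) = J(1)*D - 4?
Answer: -28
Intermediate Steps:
w(C, M) = -1
P(D) = -4 - 5*D (P(D) = -5*D - 4 = -4 - 5*D)
P(5) - w(-32 - 1*30, 46) = (-4 - 5*5) - 1*(-1) = (-4 - 25) + 1 = -29 + 1 = -28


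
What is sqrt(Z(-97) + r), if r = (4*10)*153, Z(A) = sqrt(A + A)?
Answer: sqrt(6120 + I*sqrt(194)) ≈ 78.23 + 0.089*I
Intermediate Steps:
Z(A) = sqrt(2)*sqrt(A) (Z(A) = sqrt(2*A) = sqrt(2)*sqrt(A))
r = 6120 (r = 40*153 = 6120)
sqrt(Z(-97) + r) = sqrt(sqrt(2)*sqrt(-97) + 6120) = sqrt(sqrt(2)*(I*sqrt(97)) + 6120) = sqrt(I*sqrt(194) + 6120) = sqrt(6120 + I*sqrt(194))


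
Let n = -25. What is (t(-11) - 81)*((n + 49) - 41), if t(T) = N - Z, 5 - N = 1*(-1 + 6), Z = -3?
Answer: 1326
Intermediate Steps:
N = 0 (N = 5 - (-1 + 6) = 5 - 5 = 0)
t(T) = 3 (t(T) = 0 - 1*(-3) = 0 + 3 = 3)
(t(-11) - 81)*((n + 49) - 41) = (3 - 81)*((-25 + 49) - 41) = -78*(24 - 41) = -78*(-17) = 1326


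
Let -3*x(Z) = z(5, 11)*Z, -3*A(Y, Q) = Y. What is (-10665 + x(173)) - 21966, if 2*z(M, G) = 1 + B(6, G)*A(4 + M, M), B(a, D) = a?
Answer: -192845/6 ≈ -32141.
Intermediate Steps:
A(Y, Q) = -Y/3
z(M, G) = -7/2 - M (z(M, G) = (1 + 6*(-(4 + M)/3))/2 = (1 + 6*(-4/3 - M/3))/2 = (1 + (-8 - 2*M))/2 = (-7 - 2*M)/2 = -7/2 - M)
x(Z) = 17*Z/6 (x(Z) = -(-7/2 - 1*5)*Z/3 = -(-7/2 - 5)*Z/3 = -(-17)*Z/6 = 17*Z/6)
(-10665 + x(173)) - 21966 = (-10665 + (17/6)*173) - 21966 = (-10665 + 2941/6) - 21966 = -61049/6 - 21966 = -192845/6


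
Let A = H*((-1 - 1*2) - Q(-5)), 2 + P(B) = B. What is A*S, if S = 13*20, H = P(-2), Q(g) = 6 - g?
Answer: 14560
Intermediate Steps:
P(B) = -2 + B
H = -4 (H = -2 - 2 = -4)
S = 260
A = 56 (A = -4*((-1 - 1*2) - (6 - 1*(-5))) = -4*((-1 - 2) - (6 + 5)) = -4*(-3 - 1*11) = -4*(-3 - 11) = -4*(-14) = 56)
A*S = 56*260 = 14560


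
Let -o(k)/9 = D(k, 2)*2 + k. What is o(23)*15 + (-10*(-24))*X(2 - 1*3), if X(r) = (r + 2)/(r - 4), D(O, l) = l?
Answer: -3693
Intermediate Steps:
o(k) = -36 - 9*k (o(k) = -9*(2*2 + k) = -9*(4 + k) = -36 - 9*k)
X(r) = (2 + r)/(-4 + r)
o(23)*15 + (-10*(-24))*X(2 - 1*3) = (-36 - 9*23)*15 + (-10*(-24))*((2 + (2 - 1*3))/(-4 + (2 - 1*3))) = (-36 - 207)*15 + 240*((2 + (2 - 3))/(-4 + (2 - 3))) = -243*15 + 240*((2 - 1)/(-4 - 1)) = -3645 + 240*(1/(-5)) = -3645 + 240*(-⅕*1) = -3645 + 240*(-⅕) = -3645 - 48 = -3693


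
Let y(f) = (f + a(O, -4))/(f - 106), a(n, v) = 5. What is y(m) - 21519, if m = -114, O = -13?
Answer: -4734071/220 ≈ -21519.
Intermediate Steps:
y(f) = (5 + f)/(-106 + f) (y(f) = (f + 5)/(f - 106) = (5 + f)/(-106 + f))
y(m) - 21519 = (5 - 114)/(-106 - 114) - 21519 = -109/(-220) - 21519 = -1/220*(-109) - 21519 = 109/220 - 21519 = -4734071/220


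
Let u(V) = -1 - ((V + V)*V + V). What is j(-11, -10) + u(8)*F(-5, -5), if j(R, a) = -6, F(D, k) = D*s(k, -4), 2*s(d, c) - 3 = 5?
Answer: 2734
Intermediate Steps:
s(d, c) = 4 (s(d, c) = 3/2 + (1/2)*5 = 3/2 + 5/2 = 4)
F(D, k) = 4*D (F(D, k) = D*4 = 4*D)
u(V) = -1 - V - 2*V**2 (u(V) = -1 - ((2*V)*V + V) = -1 - (2*V**2 + V) = -1 - (V + 2*V**2) = -1 + (-V - 2*V**2) = -1 - V - 2*V**2)
j(-11, -10) + u(8)*F(-5, -5) = -6 + (-1 - 1*8 - 2*8**2)*(4*(-5)) = -6 + (-1 - 8 - 2*64)*(-20) = -6 + (-1 - 8 - 128)*(-20) = -6 - 137*(-20) = -6 + 2740 = 2734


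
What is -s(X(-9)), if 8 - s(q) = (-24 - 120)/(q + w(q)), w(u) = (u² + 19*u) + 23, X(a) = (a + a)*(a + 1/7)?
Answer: -11229640/1402823 ≈ -8.0050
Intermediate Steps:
X(a) = 2*a*(⅐ + a) (X(a) = (2*a)*(a + ⅐) = (2*a)*(⅐ + a) = 2*a*(⅐ + a))
w(u) = 23 + u² + 19*u
s(q) = 8 + 144/(23 + q² + 20*q) (s(q) = 8 - (-24 - 120)/(q + (23 + q² + 19*q)) = 8 - (-144)/(23 + q² + 20*q) = 8 + 144/(23 + q² + 20*q))
-s(X(-9)) = -8*(41 + ((2/7)*(-9)*(1 + 7*(-9)))² + 20*((2/7)*(-9)*(1 + 7*(-9))))/(23 + ((2/7)*(-9)*(1 + 7*(-9)))² + 20*((2/7)*(-9)*(1 + 7*(-9)))) = -8*(41 + ((2/7)*(-9)*(1 - 63))² + 20*((2/7)*(-9)*(1 - 63)))/(23 + ((2/7)*(-9)*(1 - 63))² + 20*((2/7)*(-9)*(1 - 63))) = -8*(41 + ((2/7)*(-9)*(-62))² + 20*((2/7)*(-9)*(-62)))/(23 + ((2/7)*(-9)*(-62))² + 20*((2/7)*(-9)*(-62))) = -8*(41 + (1116/7)² + 20*(1116/7))/(23 + (1116/7)² + 20*(1116/7)) = -8*(41 + 1245456/49 + 22320/7)/(23 + 1245456/49 + 22320/7) = -8*1403705/(1402823/49*49) = -8*49*1403705/(1402823*49) = -1*11229640/1402823 = -11229640/1402823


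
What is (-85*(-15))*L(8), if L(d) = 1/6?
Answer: 425/2 ≈ 212.50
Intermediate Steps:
L(d) = 1/6
(-85*(-15))*L(8) = -85*(-15)*(1/6) = 1275*(1/6) = 425/2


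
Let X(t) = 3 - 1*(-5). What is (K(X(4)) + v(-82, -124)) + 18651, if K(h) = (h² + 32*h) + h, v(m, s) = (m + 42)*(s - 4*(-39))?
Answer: 17699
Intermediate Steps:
v(m, s) = (42 + m)*(156 + s) (v(m, s) = (42 + m)*(s + 156) = (42 + m)*(156 + s))
X(t) = 8 (X(t) = 3 + 5 = 8)
K(h) = h² + 33*h
(K(X(4)) + v(-82, -124)) + 18651 = (8*(33 + 8) + (6552 + 42*(-124) + 156*(-82) - 82*(-124))) + 18651 = (8*41 + (6552 - 5208 - 12792 + 10168)) + 18651 = (328 - 1280) + 18651 = -952 + 18651 = 17699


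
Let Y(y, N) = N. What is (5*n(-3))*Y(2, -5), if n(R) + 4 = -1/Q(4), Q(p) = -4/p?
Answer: 75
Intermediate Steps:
n(R) = -3 (n(R) = -4 - 1/((-4/4)) = -4 - 1/((-4*1/4)) = -4 - 1/(-1) = -4 - 1*(-1) = -4 + 1 = -3)
(5*n(-3))*Y(2, -5) = (5*(-3))*(-5) = -15*(-5) = 75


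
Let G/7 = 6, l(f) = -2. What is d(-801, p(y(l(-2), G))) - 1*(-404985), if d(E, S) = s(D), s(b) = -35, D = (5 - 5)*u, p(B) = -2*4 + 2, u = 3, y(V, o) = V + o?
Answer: 404950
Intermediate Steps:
G = 42 (G = 7*6 = 42)
p(B) = -6 (p(B) = -8 + 2 = -6)
D = 0 (D = (5 - 5)*3 = 0*3 = 0)
d(E, S) = -35
d(-801, p(y(l(-2), G))) - 1*(-404985) = -35 - 1*(-404985) = -35 + 404985 = 404950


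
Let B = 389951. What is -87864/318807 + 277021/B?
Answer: 18017859761/41439702819 ≈ 0.43480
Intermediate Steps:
-87864/318807 + 277021/B = -87864/318807 + 277021/389951 = -87864*1/318807 + 277021*(1/389951) = -29288/106269 + 277021/389951 = 18017859761/41439702819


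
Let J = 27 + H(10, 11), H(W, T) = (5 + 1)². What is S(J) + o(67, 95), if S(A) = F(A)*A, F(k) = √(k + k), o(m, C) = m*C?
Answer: 6365 + 189*√14 ≈ 7072.2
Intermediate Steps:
o(m, C) = C*m
H(W, T) = 36 (H(W, T) = 6² = 36)
J = 63 (J = 27 + 36 = 63)
F(k) = √2*√k (F(k) = √(2*k) = √2*√k)
S(A) = √2*A^(3/2) (S(A) = (√2*√A)*A = √2*A^(3/2))
S(J) + o(67, 95) = √2*63^(3/2) + 95*67 = √2*(189*√7) + 6365 = 189*√14 + 6365 = 6365 + 189*√14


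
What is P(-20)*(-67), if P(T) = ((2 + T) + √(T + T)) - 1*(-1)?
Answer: 1139 - 134*I*√10 ≈ 1139.0 - 423.75*I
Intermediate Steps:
P(T) = 3 + T + √2*√T (P(T) = ((2 + T) + √(2*T)) + 1 = ((2 + T) + √2*√T) + 1 = (2 + T + √2*√T) + 1 = 3 + T + √2*√T)
P(-20)*(-67) = (3 - 20 + √2*√(-20))*(-67) = (3 - 20 + √2*(2*I*√5))*(-67) = (3 - 20 + 2*I*√10)*(-67) = (-17 + 2*I*√10)*(-67) = 1139 - 134*I*√10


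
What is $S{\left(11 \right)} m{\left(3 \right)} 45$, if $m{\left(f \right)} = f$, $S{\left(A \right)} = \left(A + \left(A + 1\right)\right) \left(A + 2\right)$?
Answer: $40365$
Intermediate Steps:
$S{\left(A \right)} = \left(1 + 2 A\right) \left(2 + A\right)$ ($S{\left(A \right)} = \left(A + \left(1 + A\right)\right) \left(2 + A\right) = \left(1 + 2 A\right) \left(2 + A\right)$)
$S{\left(11 \right)} m{\left(3 \right)} 45 = \left(2 + 2 \cdot 11^{2} + 5 \cdot 11\right) 3 \cdot 45 = \left(2 + 2 \cdot 121 + 55\right) 3 \cdot 45 = \left(2 + 242 + 55\right) 3 \cdot 45 = 299 \cdot 3 \cdot 45 = 897 \cdot 45 = 40365$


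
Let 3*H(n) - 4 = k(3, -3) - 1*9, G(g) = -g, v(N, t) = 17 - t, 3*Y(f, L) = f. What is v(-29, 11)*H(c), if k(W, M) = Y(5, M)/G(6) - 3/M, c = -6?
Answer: -77/9 ≈ -8.5556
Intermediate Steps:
Y(f, L) = f/3
k(W, M) = -5/18 - 3/M (k(W, M) = ((1/3)*5)/((-1*6)) - 3/M = (5/3)/(-6) - 3/M = (5/3)*(-1/6) - 3/M = -5/18 - 3/M)
H(n) = -77/54 (H(n) = 4/3 + ((-5/18 - 3/(-3)) - 1*9)/3 = 4/3 + ((-5/18 - 3*(-1/3)) - 9)/3 = 4/3 + ((-5/18 + 1) - 9)/3 = 4/3 + (13/18 - 9)/3 = 4/3 + (1/3)*(-149/18) = 4/3 - 149/54 = -77/54)
v(-29, 11)*H(c) = (17 - 1*11)*(-77/54) = (17 - 11)*(-77/54) = 6*(-77/54) = -77/9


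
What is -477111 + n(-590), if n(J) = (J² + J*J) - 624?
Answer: 218465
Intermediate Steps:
n(J) = -624 + 2*J² (n(J) = (J² + J²) - 624 = 2*J² - 624 = -624 + 2*J²)
-477111 + n(-590) = -477111 + (-624 + 2*(-590)²) = -477111 + (-624 + 2*348100) = -477111 + (-624 + 696200) = -477111 + 695576 = 218465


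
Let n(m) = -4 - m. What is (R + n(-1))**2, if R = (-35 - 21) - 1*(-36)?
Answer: 529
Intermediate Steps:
R = -20 (R = -56 + 36 = -20)
(R + n(-1))**2 = (-20 + (-4 - 1*(-1)))**2 = (-20 + (-4 + 1))**2 = (-20 - 3)**2 = (-23)**2 = 529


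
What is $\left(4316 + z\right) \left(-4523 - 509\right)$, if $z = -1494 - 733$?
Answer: $-10511848$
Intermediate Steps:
$z = -2227$ ($z = -1494 - 733 = -2227$)
$\left(4316 + z\right) \left(-4523 - 509\right) = \left(4316 - 2227\right) \left(-4523 - 509\right) = 2089 \left(-5032\right) = -10511848$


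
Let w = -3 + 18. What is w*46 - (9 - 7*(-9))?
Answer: 618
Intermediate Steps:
w = 15
w*46 - (9 - 7*(-9)) = 15*46 - (9 - 7*(-9)) = 690 - (9 + 63) = 690 - 1*72 = 690 - 72 = 618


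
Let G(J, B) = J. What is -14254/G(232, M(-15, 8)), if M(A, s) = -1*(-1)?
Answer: -7127/116 ≈ -61.440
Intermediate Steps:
M(A, s) = 1
-14254/G(232, M(-15, 8)) = -14254/232 = -14254*1/232 = -7127/116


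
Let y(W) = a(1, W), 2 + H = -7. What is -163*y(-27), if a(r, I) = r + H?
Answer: 1304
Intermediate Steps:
H = -9 (H = -2 - 7 = -9)
a(r, I) = -9 + r (a(r, I) = r - 9 = -9 + r)
y(W) = -8 (y(W) = -9 + 1 = -8)
-163*y(-27) = -163*(-8) = 1304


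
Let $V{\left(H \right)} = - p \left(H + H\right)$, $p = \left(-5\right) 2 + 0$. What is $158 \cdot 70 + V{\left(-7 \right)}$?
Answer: $10920$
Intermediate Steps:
$p = -10$ ($p = -10 + 0 = -10$)
$V{\left(H \right)} = 20 H$ ($V{\left(H \right)} = \left(-1\right) \left(-10\right) \left(H + H\right) = 10 \cdot 2 H = 20 H$)
$158 \cdot 70 + V{\left(-7 \right)} = 158 \cdot 70 + 20 \left(-7\right) = 11060 - 140 = 10920$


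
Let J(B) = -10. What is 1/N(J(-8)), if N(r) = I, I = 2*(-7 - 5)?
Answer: -1/24 ≈ -0.041667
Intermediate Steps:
I = -24 (I = 2*(-12) = -24)
N(r) = -24
1/N(J(-8)) = 1/(-24) = -1/24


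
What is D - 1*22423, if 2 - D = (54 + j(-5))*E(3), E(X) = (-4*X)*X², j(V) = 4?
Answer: -16157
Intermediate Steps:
E(X) = -4*X³
D = 6266 (D = 2 - (54 + 4)*(-4*3³) = 2 - 58*(-4*27) = 2 - 58*(-108) = 2 - 1*(-6264) = 2 + 6264 = 6266)
D - 1*22423 = 6266 - 1*22423 = 6266 - 22423 = -16157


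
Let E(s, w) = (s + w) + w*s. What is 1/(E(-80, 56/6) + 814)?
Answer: -3/10 ≈ -0.30000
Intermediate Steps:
E(s, w) = s + w + s*w (E(s, w) = (s + w) + s*w = s + w + s*w)
1/(E(-80, 56/6) + 814) = 1/((-80 + 56/6 - 4480/6) + 814) = 1/((-80 + 56*(1/6) - 4480/6) + 814) = 1/((-80 + 28/3 - 80*28/3) + 814) = 1/((-80 + 28/3 - 2240/3) + 814) = 1/(-2452/3 + 814) = 1/(-10/3) = -3/10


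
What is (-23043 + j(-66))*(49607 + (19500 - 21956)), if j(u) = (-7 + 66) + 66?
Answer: -1080606618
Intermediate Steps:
j(u) = 125 (j(u) = 59 + 66 = 125)
(-23043 + j(-66))*(49607 + (19500 - 21956)) = (-23043 + 125)*(49607 + (19500 - 21956)) = -22918*(49607 - 2456) = -22918*47151 = -1080606618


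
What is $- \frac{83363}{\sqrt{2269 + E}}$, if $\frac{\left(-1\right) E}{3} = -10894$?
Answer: $- \frac{11909 \sqrt{34951}}{4993} \approx -445.91$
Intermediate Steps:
$E = 32682$ ($E = \left(-3\right) \left(-10894\right) = 32682$)
$- \frac{83363}{\sqrt{2269 + E}} = - \frac{83363}{\sqrt{2269 + 32682}} = - \frac{83363}{\sqrt{34951}} = - 83363 \frac{\sqrt{34951}}{34951} = - \frac{11909 \sqrt{34951}}{4993}$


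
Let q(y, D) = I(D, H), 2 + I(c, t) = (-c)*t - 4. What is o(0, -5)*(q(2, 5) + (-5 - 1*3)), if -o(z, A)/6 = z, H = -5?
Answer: 0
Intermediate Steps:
I(c, t) = -6 - c*t (I(c, t) = -2 + ((-c)*t - 4) = -2 + (-c*t - 4) = -2 + (-4 - c*t) = -6 - c*t)
q(y, D) = -6 + 5*D (q(y, D) = -6 - 1*D*(-5) = -6 + 5*D)
o(z, A) = -6*z
o(0, -5)*(q(2, 5) + (-5 - 1*3)) = (-6*0)*((-6 + 5*5) + (-5 - 1*3)) = 0*((-6 + 25) + (-5 - 3)) = 0*(19 - 8) = 0*11 = 0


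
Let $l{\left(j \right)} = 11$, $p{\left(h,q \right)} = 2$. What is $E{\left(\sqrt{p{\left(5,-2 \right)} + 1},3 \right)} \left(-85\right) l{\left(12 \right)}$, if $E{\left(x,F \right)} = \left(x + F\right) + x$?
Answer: $-2805 - 1870 \sqrt{3} \approx -6043.9$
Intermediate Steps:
$E{\left(x,F \right)} = F + 2 x$ ($E{\left(x,F \right)} = \left(F + x\right) + x = F + 2 x$)
$E{\left(\sqrt{p{\left(5,-2 \right)} + 1},3 \right)} \left(-85\right) l{\left(12 \right)} = \left(3 + 2 \sqrt{2 + 1}\right) \left(-85\right) 11 = \left(3 + 2 \sqrt{3}\right) \left(-85\right) 11 = \left(-255 - 170 \sqrt{3}\right) 11 = -2805 - 1870 \sqrt{3}$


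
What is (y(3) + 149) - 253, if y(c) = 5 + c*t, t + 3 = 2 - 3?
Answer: -111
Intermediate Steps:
t = -4 (t = -3 + (2 - 3) = -3 - 1 = -4)
y(c) = 5 - 4*c (y(c) = 5 + c*(-4) = 5 - 4*c)
(y(3) + 149) - 253 = ((5 - 4*3) + 149) - 253 = ((5 - 12) + 149) - 253 = (-7 + 149) - 253 = 142 - 253 = -111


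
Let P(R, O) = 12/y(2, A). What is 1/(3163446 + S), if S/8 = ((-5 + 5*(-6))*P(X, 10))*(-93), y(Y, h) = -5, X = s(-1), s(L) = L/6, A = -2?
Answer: 1/3100950 ≈ 3.2248e-7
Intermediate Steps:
s(L) = L/6 (s(L) = L*(⅙) = L/6)
X = -⅙ (X = (⅙)*(-1) = -⅙ ≈ -0.16667)
P(R, O) = -12/5 (P(R, O) = 12/(-5) = 12*(-⅕) = -12/5)
S = -62496 (S = 8*(((-5 + 5*(-6))*(-12/5))*(-93)) = 8*(((-5 - 30)*(-12/5))*(-93)) = 8*(-35*(-12/5)*(-93)) = 8*(84*(-93)) = 8*(-7812) = -62496)
1/(3163446 + S) = 1/(3163446 - 62496) = 1/3100950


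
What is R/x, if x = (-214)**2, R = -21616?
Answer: -5404/11449 ≈ -0.47201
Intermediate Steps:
x = 45796
R/x = -21616/45796 = -21616*1/45796 = -5404/11449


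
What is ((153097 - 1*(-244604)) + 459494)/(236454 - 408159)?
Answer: -171439/34341 ≈ -4.9923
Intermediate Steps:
((153097 - 1*(-244604)) + 459494)/(236454 - 408159) = ((153097 + 244604) + 459494)/(-171705) = (397701 + 459494)*(-1/171705) = 857195*(-1/171705) = -171439/34341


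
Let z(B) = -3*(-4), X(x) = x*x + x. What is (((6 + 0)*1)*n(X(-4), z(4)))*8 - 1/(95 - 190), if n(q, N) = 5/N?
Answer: 1901/95 ≈ 20.011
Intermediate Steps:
X(x) = x + x² (X(x) = x² + x = x + x²)
z(B) = 12
(((6 + 0)*1)*n(X(-4), z(4)))*8 - 1/(95 - 190) = (((6 + 0)*1)*(5/12))*8 - 1/(95 - 190) = ((6*1)*(5*(1/12)))*8 - 1/(-95) = (6*(5/12))*8 - 1*(-1/95) = (5/2)*8 + 1/95 = 20 + 1/95 = 1901/95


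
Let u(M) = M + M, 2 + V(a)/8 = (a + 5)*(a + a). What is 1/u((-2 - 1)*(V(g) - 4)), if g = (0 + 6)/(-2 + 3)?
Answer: -1/6216 ≈ -0.00016088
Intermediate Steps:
g = 6 (g = 6/1 = 6*1 = 6)
V(a) = -16 + 16*a*(5 + a) (V(a) = -16 + 8*((a + 5)*(a + a)) = -16 + 8*((5 + a)*(2*a)) = -16 + 8*(2*a*(5 + a)) = -16 + 16*a*(5 + a))
u(M) = 2*M
1/u((-2 - 1)*(V(g) - 4)) = 1/(2*((-2 - 1)*((-16 + 16*6² + 80*6) - 4))) = 1/(2*(-3*((-16 + 16*36 + 480) - 4))) = 1/(2*(-3*((-16 + 576 + 480) - 4))) = 1/(2*(-3*(1040 - 4))) = 1/(2*(-3*1036)) = 1/(2*(-3108)) = 1/(-6216) = -1/6216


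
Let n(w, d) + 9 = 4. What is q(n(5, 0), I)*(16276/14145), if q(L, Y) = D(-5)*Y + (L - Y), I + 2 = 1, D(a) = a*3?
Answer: 179036/14145 ≈ 12.657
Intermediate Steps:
n(w, d) = -5 (n(w, d) = -9 + 4 = -5)
D(a) = 3*a
I = -1 (I = -2 + 1 = -1)
q(L, Y) = L - 16*Y (q(L, Y) = (3*(-5))*Y + (L - Y) = -15*Y + (L - Y) = L - 16*Y)
q(n(5, 0), I)*(16276/14145) = (-5 - 16*(-1))*(16276/14145) = (-5 + 16)*(16276*(1/14145)) = 11*(16276/14145) = 179036/14145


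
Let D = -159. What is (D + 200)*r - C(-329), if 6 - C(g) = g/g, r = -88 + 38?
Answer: -2055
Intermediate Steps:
r = -50
C(g) = 5 (C(g) = 6 - g/g = 6 - 1*1 = 6 - 1 = 5)
(D + 200)*r - C(-329) = (-159 + 200)*(-50) - 1*5 = 41*(-50) - 5 = -2050 - 5 = -2055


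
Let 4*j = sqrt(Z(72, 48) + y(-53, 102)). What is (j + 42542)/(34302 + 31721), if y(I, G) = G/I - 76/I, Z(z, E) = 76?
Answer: 42542/66023 + sqrt(212106)/13996876 ≈ 0.64438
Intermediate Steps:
y(I, G) = -76/I + G/I
j = sqrt(212106)/212 (j = sqrt(76 + (-76 + 102)/(-53))/4 = sqrt(76 - 1/53*26)/4 = sqrt(76 - 26/53)/4 = sqrt(4002/53)/4 = (sqrt(212106)/53)/4 = sqrt(212106)/212 ≈ 2.1724)
(j + 42542)/(34302 + 31721) = (sqrt(212106)/212 + 42542)/(34302 + 31721) = (42542 + sqrt(212106)/212)/66023 = (42542 + sqrt(212106)/212)*(1/66023) = 42542/66023 + sqrt(212106)/13996876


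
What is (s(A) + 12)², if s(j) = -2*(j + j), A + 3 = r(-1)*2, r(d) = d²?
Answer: 256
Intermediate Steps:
A = -1 (A = -3 + (-1)²*2 = -3 + 1*2 = -3 + 2 = -1)
s(j) = -4*j
(s(A) + 12)² = (-4*(-1) + 12)² = (4 + 12)² = 16² = 256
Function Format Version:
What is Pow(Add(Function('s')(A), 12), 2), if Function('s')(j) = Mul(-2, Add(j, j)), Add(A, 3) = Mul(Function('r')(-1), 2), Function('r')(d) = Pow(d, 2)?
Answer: 256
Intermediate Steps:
A = -1 (A = Add(-3, Mul(Pow(-1, 2), 2)) = Add(-3, Mul(1, 2)) = Add(-3, 2) = -1)
Function('s')(j) = Mul(-4, j) (Function('s')(j) = Mul(-2, Mul(2, j)) = Mul(-4, j))
Pow(Add(Function('s')(A), 12), 2) = Pow(Add(Mul(-4, -1), 12), 2) = Pow(Add(4, 12), 2) = Pow(16, 2) = 256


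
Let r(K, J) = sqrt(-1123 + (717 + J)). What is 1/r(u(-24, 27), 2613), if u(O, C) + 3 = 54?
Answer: sqrt(2207)/2207 ≈ 0.021286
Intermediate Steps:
u(O, C) = 51 (u(O, C) = -3 + 54 = 51)
r(K, J) = sqrt(-406 + J)
1/r(u(-24, 27), 2613) = 1/(sqrt(-406 + 2613)) = 1/(sqrt(2207)) = sqrt(2207)/2207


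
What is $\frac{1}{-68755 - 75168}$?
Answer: $- \frac{1}{143923} \approx -6.9482 \cdot 10^{-6}$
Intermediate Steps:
$\frac{1}{-68755 - 75168} = \frac{1}{-143923} = - \frac{1}{143923}$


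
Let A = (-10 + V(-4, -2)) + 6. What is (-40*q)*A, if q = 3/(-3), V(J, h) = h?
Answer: -240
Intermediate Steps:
q = -1 (q = -⅓*3 = -1)
A = -6 (A = (-10 - 2) + 6 = -12 + 6 = -6)
(-40*q)*A = -40*(-1)*(-6) = 40*(-6) = -240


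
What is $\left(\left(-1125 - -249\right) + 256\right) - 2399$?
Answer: $-3019$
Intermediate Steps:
$\left(\left(-1125 - -249\right) + 256\right) - 2399 = \left(\left(-1125 + 249\right) + 256\right) - 2399 = \left(-876 + 256\right) - 2399 = -620 - 2399 = -3019$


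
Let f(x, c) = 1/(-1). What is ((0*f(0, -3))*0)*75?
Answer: 0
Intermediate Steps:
f(x, c) = -1
((0*f(0, -3))*0)*75 = ((0*(-1))*0)*75 = (0*0)*75 = 0*75 = 0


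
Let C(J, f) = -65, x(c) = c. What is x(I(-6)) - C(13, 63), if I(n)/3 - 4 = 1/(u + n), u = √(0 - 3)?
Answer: 995/13 - I*√3/13 ≈ 76.538 - 0.13323*I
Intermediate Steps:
u = I*√3 (u = √(-3) = I*√3 ≈ 1.732*I)
I(n) = 12 + 3/(n + I*√3) (I(n) = 12 + 3/(I*√3 + n) = 12 + 3/(n + I*√3))
x(I(-6)) - C(13, 63) = 3*(1 + 4*(-6) + 4*I*√3)/(-6 + I*√3) - 1*(-65) = 3*(1 - 24 + 4*I*√3)/(-6 + I*√3) + 65 = 3*(-23 + 4*I*√3)/(-6 + I*√3) + 65 = 65 + 3*(-23 + 4*I*√3)/(-6 + I*√3)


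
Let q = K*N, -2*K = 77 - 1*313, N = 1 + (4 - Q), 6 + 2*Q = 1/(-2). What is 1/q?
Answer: 2/1947 ≈ 0.0010272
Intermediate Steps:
Q = -13/4 (Q = -3 + (½)/(-2) = -3 + (½)*(-½) = -3 - ¼ = -13/4 ≈ -3.2500)
N = 33/4 (N = 1 + (4 - 1*(-13/4)) = 1 + (4 + 13/4) = 1 + 29/4 = 33/4 ≈ 8.2500)
K = 118 (K = -(77 - 1*313)/2 = -(77 - 313)/2 = -½*(-236) = 118)
q = 1947/2 (q = 118*(33/4) = 1947/2 ≈ 973.50)
1/q = 1/(1947/2) = 2/1947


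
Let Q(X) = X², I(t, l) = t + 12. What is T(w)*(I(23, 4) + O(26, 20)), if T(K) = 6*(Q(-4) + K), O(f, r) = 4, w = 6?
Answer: 5148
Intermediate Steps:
I(t, l) = 12 + t
T(K) = 96 + 6*K (T(K) = 6*((-4)² + K) = 6*(16 + K) = 96 + 6*K)
T(w)*(I(23, 4) + O(26, 20)) = (96 + 6*6)*((12 + 23) + 4) = (96 + 36)*(35 + 4) = 132*39 = 5148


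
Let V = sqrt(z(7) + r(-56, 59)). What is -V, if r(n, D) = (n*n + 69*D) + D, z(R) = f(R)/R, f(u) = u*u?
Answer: -sqrt(7273) ≈ -85.282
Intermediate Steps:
f(u) = u**2
z(R) = R (z(R) = R**2/R = R)
r(n, D) = n**2 + 70*D (r(n, D) = (n**2 + 69*D) + D = n**2 + 70*D)
V = sqrt(7273) (V = sqrt(7 + ((-56)**2 + 70*59)) = sqrt(7 + (3136 + 4130)) = sqrt(7 + 7266) = sqrt(7273) ≈ 85.282)
-V = -sqrt(7273)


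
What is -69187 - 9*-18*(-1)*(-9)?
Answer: -67729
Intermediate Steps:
-69187 - 9*-18*(-1)*(-9) = -69187 - 9*18*(-9) = -69187 - 9*(-162) = -69187 - 1*(-1458) = -69187 + 1458 = -67729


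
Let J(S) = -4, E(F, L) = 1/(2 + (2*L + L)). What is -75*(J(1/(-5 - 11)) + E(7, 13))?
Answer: 12225/41 ≈ 298.17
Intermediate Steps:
E(F, L) = 1/(2 + 3*L)
-75*(J(1/(-5 - 11)) + E(7, 13)) = -75*(-4 + 1/(2 + 3*13)) = -75*(-4 + 1/(2 + 39)) = -75*(-4 + 1/41) = -75*(-163/41) = 12225/41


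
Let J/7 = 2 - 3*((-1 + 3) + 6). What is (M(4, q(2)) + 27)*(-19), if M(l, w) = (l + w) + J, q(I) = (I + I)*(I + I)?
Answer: 2033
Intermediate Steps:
q(I) = 4*I² (q(I) = (2*I)*(2*I) = 4*I²)
J = -154 (J = 7*(2 - 3*((-1 + 3) + 6)) = 7*(2 - 3*(2 + 6)) = 7*(2 - 3*8) = 7*(2 - 24) = 7*(-22) = -154)
M(l, w) = -154 + l + w (M(l, w) = (l + w) - 154 = -154 + l + w)
(M(4, q(2)) + 27)*(-19) = ((-154 + 4 + 4*2²) + 27)*(-19) = ((-154 + 4 + 4*4) + 27)*(-19) = ((-154 + 4 + 16) + 27)*(-19) = (-134 + 27)*(-19) = -107*(-19) = 2033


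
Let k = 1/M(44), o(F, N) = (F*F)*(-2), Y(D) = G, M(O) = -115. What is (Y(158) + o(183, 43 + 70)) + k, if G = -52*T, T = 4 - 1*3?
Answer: -7708451/115 ≈ -67030.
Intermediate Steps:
T = 1 (T = 4 - 3 = 1)
G = -52 (G = -52*1 = -52)
Y(D) = -52
o(F, N) = -2*F**2 (o(F, N) = F**2*(-2) = -2*F**2)
k = -1/115 (k = 1/(-115) = -1/115 ≈ -0.0086956)
(Y(158) + o(183, 43 + 70)) + k = (-52 - 2*183**2) - 1/115 = (-52 - 2*33489) - 1/115 = (-52 - 66978) - 1/115 = -67030 - 1/115 = -7708451/115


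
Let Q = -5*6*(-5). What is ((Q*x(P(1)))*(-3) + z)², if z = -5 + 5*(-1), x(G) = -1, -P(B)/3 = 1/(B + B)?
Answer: 193600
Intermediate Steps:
P(B) = -3/(2*B) (P(B) = -3/(B + B) = -3*1/(2*B) = -3/(2*B))
z = -10 (z = -5 - 5 = -10)
Q = 150 (Q = -30*(-5) = 150)
((Q*x(P(1)))*(-3) + z)² = ((150*(-1))*(-3) - 10)² = (-150*(-3) - 10)² = (450 - 10)² = 440² = 193600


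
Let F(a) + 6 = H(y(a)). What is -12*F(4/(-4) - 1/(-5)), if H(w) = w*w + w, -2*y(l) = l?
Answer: 1632/25 ≈ 65.280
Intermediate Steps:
y(l) = -l/2
H(w) = w + w**2 (H(w) = w**2 + w = w + w**2)
F(a) = -6 - a*(1 - a/2)/2 (F(a) = -6 + (-a/2)*(1 - a/2) = -6 - a*(1 - a/2)/2)
-12*F(4/(-4) - 1/(-5)) = -12*(-6 + (4/(-4) - 1/(-5))*(-2 + (4/(-4) - 1/(-5)))/4) = -12*(-6 + (4*(-1/4) - 1*(-1/5))*(-2 + (4*(-1/4) - 1*(-1/5)))/4) = -12*(-6 + (-1 + 1/5)*(-2 + (-1 + 1/5))/4) = -12*(-6 + (1/4)*(-4/5)*(-2 - 4/5)) = -12*(-6 + (1/4)*(-4/5)*(-14/5)) = -12*(-6 + 14/25) = -12*(-136/25) = 1632/25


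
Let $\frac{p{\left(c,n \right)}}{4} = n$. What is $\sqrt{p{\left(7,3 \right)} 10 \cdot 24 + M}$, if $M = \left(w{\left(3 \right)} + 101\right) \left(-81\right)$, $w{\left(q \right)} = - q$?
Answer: $3 i \sqrt{562} \approx 71.12 i$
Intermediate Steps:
$p{\left(c,n \right)} = 4 n$
$M = -7938$ ($M = \left(\left(-1\right) 3 + 101\right) \left(-81\right) = \left(-3 + 101\right) \left(-81\right) = 98 \left(-81\right) = -7938$)
$\sqrt{p{\left(7,3 \right)} 10 \cdot 24 + M} = \sqrt{4 \cdot 3 \cdot 10 \cdot 24 - 7938} = \sqrt{12 \cdot 10 \cdot 24 - 7938} = \sqrt{120 \cdot 24 - 7938} = \sqrt{2880 - 7938} = \sqrt{-5058} = 3 i \sqrt{562}$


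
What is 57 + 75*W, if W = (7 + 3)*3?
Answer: 2307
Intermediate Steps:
W = 30 (W = 10*3 = 30)
57 + 75*W = 57 + 75*30 = 57 + 2250 = 2307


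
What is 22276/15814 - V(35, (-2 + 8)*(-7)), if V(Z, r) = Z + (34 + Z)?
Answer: -811190/7907 ≈ -102.59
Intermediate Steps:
V(Z, r) = 34 + 2*Z
22276/15814 - V(35, (-2 + 8)*(-7)) = 22276/15814 - (34 + 2*35) = 22276*(1/15814) - (34 + 70) = 11138/7907 - 1*104 = 11138/7907 - 104 = -811190/7907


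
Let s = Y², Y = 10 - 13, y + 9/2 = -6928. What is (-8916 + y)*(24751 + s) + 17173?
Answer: -392391687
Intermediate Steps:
y = -13865/2 (y = -9/2 - 6928 = -13865/2 ≈ -6932.5)
Y = -3
s = 9 (s = (-3)² = 9)
(-8916 + y)*(24751 + s) + 17173 = (-8916 - 13865/2)*(24751 + 9) + 17173 = -31697/2*24760 + 17173 = -392408860 + 17173 = -392391687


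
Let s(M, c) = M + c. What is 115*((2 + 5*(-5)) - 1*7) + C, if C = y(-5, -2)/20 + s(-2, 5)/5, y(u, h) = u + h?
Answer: -13799/4 ≈ -3449.8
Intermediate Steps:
y(u, h) = h + u
C = 1/4 (C = (-2 - 5)/20 + (-2 + 5)/5 = -7*1/20 + 3*(1/5) = -7/20 + 3/5 = 1/4 ≈ 0.25000)
115*((2 + 5*(-5)) - 1*7) + C = 115*((2 + 5*(-5)) - 1*7) + 1/4 = 115*((2 - 25) - 7) + 1/4 = 115*(-23 - 7) + 1/4 = 115*(-30) + 1/4 = -3450 + 1/4 = -13799/4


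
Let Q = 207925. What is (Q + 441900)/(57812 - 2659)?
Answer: 649825/55153 ≈ 11.782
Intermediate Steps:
(Q + 441900)/(57812 - 2659) = (207925 + 441900)/(57812 - 2659) = 649825/55153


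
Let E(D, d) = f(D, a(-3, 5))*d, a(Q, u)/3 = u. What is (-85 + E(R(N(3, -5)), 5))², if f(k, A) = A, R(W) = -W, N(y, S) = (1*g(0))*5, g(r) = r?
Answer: 100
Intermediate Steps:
a(Q, u) = 3*u
N(y, S) = 0 (N(y, S) = (1*0)*5 = 0*5 = 0)
E(D, d) = 15*d (E(D, d) = (3*5)*d = 15*d)
(-85 + E(R(N(3, -5)), 5))² = (-85 + 15*5)² = (-85 + 75)² = (-10)² = 100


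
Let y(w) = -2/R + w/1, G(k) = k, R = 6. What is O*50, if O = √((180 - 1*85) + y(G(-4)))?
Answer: 200*√51/3 ≈ 476.10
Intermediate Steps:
y(w) = -⅓ + w (y(w) = -2/6 + w/1 = -2*⅙ + w*1 = -⅓ + w)
O = 4*√51/3 (O = √((180 - 1*85) + (-⅓ - 4)) = √((180 - 85) - 13/3) = √(95 - 13/3) = √(272/3) = 4*√51/3 ≈ 9.5219)
O*50 = (4*√51/3)*50 = 200*√51/3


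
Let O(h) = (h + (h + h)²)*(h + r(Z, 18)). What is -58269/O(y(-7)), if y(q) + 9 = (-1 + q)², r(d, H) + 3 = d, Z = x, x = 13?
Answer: -58269/790075 ≈ -0.073751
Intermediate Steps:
Z = 13
r(d, H) = -3 + d
y(q) = -9 + (-1 + q)²
O(h) = (10 + h)*(h + 4*h²) (O(h) = (h + (h + h)²)*(h + (-3 + 13)) = (h + (2*h)²)*(h + 10) = (h + 4*h²)*(10 + h) = (10 + h)*(h + 4*h²))
-58269/O(y(-7)) = -58269*1/((-9 + (-1 - 7)²)*(10 + 4*(-9 + (-1 - 7)²)² + 41*(-9 + (-1 - 7)²))) = -58269*1/((-9 + (-8)²)*(10 + 4*(-9 + (-8)²)² + 41*(-9 + (-8)²))) = -58269*1/((-9 + 64)*(10 + 4*(-9 + 64)² + 41*(-9 + 64))) = -58269*1/(55*(10 + 4*55² + 41*55)) = -58269*1/(55*(10 + 4*3025 + 2255)) = -58269*1/(55*(10 + 12100 + 2255)) = -58269/(55*14365) = -58269/790075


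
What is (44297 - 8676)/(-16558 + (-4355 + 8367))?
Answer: -35621/12546 ≈ -2.8392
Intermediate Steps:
(44297 - 8676)/(-16558 + (-4355 + 8367)) = 35621/(-16558 + 4012) = 35621/(-12546) = 35621*(-1/12546) = -35621/12546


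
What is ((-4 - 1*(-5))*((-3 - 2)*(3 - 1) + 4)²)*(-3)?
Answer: -108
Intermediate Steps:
((-4 - 1*(-5))*((-3 - 2)*(3 - 1) + 4)²)*(-3) = ((-4 + 5)*(-5*2 + 4)²)*(-3) = (1*(-10 + 4)²)*(-3) = (1*(-6)²)*(-3) = (1*36)*(-3) = 36*(-3) = -108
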